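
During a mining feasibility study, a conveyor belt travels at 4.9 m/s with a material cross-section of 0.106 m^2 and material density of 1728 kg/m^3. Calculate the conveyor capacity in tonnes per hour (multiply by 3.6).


Volumetric flow = speed * area
= 4.9 * 0.106 = 0.5194 m^3/s
Mass flow = volumetric * density
= 0.5194 * 1728 = 897.5232 kg/s
Convert to t/h: multiply by 3.6
Capacity = 897.5232 * 3.6
= 3231.0835 t/h

3231.0835 t/h


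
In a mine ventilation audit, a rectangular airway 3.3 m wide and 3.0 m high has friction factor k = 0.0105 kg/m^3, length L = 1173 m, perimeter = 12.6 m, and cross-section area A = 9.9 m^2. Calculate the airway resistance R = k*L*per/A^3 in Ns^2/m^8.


0.1599 Ns^2/m^8

Compute the numerator:
k * L * per = 0.0105 * 1173 * 12.6
= 155.1879
Compute the denominator:
A^3 = 9.9^3 = 970.299
Resistance:
R = 155.1879 / 970.299
= 0.1599 Ns^2/m^8


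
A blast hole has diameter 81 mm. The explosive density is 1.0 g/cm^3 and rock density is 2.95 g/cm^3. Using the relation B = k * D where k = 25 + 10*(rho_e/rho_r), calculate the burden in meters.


2.2996 m

First, compute k:
rho_e / rho_r = 1.0 / 2.95 = 0.3389830508
k = 25 + 10 * 0.3389830508 = 28.38983051
Then, compute burden:
B = k * D / 1000 = 28.38983051 * 81 / 1000
= 2299.576271 / 1000
= 2.2996 m


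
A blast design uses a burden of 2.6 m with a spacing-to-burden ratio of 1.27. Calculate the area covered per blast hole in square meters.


First, find the spacing:
Spacing = burden * ratio = 2.6 * 1.27
= 3.302 m
Then, calculate the area:
Area = burden * spacing = 2.6 * 3.302
= 8.5852 m^2

8.5852 m^2


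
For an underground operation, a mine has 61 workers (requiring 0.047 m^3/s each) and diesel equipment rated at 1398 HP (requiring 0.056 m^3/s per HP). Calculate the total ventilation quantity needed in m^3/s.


81.155 m^3/s

Airflow for workers:
Q_people = 61 * 0.047 = 2.867 m^3/s
Airflow for diesel equipment:
Q_diesel = 1398 * 0.056 = 78.288 m^3/s
Total ventilation:
Q_total = 2.867 + 78.288
= 81.155 m^3/s


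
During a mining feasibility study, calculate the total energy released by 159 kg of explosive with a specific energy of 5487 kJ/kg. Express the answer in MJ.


Energy = mass * specific_energy / 1000
= 159 * 5487 / 1000
= 872433 / 1000
= 872.433 MJ

872.433 MJ


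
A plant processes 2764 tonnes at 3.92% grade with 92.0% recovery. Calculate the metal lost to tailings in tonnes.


8.6679 tonnes

Total metal in feed:
= 2764 * 3.92 / 100 = 108.3488 tonnes
Metal recovered:
= 108.3488 * 92.0 / 100 = 99.680896 tonnes
Metal lost to tailings:
= 108.3488 - 99.680896
= 8.6679 tonnes


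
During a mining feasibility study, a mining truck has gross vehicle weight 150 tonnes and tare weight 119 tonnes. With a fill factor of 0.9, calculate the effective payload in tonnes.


27.9 tonnes

Maximum payload = gross - tare
= 150 - 119 = 31 tonnes
Effective payload = max payload * fill factor
= 31 * 0.9
= 27.9 tonnes


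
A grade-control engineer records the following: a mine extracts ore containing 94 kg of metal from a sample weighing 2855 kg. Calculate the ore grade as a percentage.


Ore grade = (metal mass / ore mass) * 100
= (94 / 2855) * 100
= 0.03292469352 * 100
= 3.2925%

3.2925%


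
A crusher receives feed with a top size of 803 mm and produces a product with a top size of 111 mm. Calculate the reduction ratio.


Reduction ratio = feed size / product size
= 803 / 111
= 7.2342

7.2342


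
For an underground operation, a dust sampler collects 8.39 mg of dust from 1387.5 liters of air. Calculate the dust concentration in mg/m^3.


6.0468 mg/m^3

Convert liters to m^3: 1 m^3 = 1000 L
Concentration = mass / volume * 1000
= 8.39 / 1387.5 * 1000
= 0.006046846847 * 1000
= 6.0468 mg/m^3


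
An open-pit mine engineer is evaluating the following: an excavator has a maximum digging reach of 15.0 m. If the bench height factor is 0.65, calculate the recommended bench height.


Bench height = reach * factor
= 15.0 * 0.65
= 9.75 m

9.75 m


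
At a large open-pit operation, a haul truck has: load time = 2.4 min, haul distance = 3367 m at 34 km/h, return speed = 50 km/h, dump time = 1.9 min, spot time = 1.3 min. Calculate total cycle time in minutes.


15.5822 min

Convert haul speed to m/min: 34 * 1000/60 = 566.6666667 m/min
Haul time = 3367 / 566.6666667 = 5.941764706 min
Convert return speed to m/min: 50 * 1000/60 = 833.3333333 m/min
Return time = 3367 / 833.3333333 = 4.0404 min
Total cycle time:
= 2.4 + 5.941764706 + 1.9 + 4.0404 + 1.3
= 15.5822 min


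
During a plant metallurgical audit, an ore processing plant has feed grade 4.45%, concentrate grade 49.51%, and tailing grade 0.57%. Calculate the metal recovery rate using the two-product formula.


Using the two-product formula:
R = 100 * c * (f - t) / (f * (c - t))
Numerator = 100 * 49.51 * (4.45 - 0.57)
= 100 * 49.51 * 3.88
= 19209.88
Denominator = 4.45 * (49.51 - 0.57)
= 4.45 * 48.94
= 217.783
R = 19209.88 / 217.783
= 88.2065%

88.2065%


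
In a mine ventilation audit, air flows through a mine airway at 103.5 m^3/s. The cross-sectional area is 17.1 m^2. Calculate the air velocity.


6.0526 m/s

Velocity = flow rate / cross-sectional area
= 103.5 / 17.1
= 6.0526 m/s


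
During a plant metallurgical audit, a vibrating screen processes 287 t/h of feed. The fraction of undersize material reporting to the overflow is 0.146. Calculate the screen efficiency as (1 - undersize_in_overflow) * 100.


Screen efficiency = (1 - fraction of undersize in overflow) * 100
= (1 - 0.146) * 100
= 0.854 * 100
= 85.4%

85.4%


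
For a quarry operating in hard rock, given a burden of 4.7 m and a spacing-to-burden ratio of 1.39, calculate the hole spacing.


Spacing = burden * ratio
= 4.7 * 1.39
= 6.533 m

6.533 m


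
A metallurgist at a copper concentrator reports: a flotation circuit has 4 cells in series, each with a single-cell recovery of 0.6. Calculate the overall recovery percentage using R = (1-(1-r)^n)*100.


97.44%

Complement of single-cell recovery:
1 - r = 1 - 0.6 = 0.4
Raise to power n:
(1 - r)^4 = 0.4^4 = 0.0256
Overall recovery:
R = (1 - 0.0256) * 100
= 97.44%


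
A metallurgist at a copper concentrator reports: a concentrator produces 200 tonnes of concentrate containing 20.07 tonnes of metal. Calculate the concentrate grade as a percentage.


Grade = (metal in concentrate / concentrate mass) * 100
= (20.07 / 200) * 100
= 0.10035 * 100
= 10.035%

10.035%


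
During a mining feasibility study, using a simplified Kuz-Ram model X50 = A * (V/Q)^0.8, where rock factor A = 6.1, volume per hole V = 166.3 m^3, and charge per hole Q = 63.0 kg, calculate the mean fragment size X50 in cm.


Compute V/Q:
V/Q = 166.3 / 63.0 = 2.63968254
Raise to the power 0.8:
(V/Q)^0.8 = 2.63968254^0.8 = 2.173908996
Multiply by A:
X50 = 6.1 * 2.173908996
= 13.2608 cm

13.2608 cm


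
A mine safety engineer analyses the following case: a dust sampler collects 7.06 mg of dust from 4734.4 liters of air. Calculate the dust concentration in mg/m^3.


Convert liters to m^3: 1 m^3 = 1000 L
Concentration = mass / volume * 1000
= 7.06 / 4734.4 * 1000
= 0.001491213248 * 1000
= 1.4912 mg/m^3

1.4912 mg/m^3


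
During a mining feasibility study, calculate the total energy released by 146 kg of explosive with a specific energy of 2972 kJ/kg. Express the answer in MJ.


433.912 MJ

Energy = mass * specific_energy / 1000
= 146 * 2972 / 1000
= 433912 / 1000
= 433.912 MJ


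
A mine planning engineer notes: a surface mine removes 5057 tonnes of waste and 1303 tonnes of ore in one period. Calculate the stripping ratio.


3.881

Stripping ratio = waste tonnage / ore tonnage
= 5057 / 1303
= 3.881


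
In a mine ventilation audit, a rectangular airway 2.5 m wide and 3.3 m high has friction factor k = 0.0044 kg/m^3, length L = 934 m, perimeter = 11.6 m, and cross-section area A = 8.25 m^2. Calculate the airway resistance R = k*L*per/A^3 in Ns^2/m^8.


0.0849 Ns^2/m^8

Compute the numerator:
k * L * per = 0.0044 * 934 * 11.6
= 47.67136
Compute the denominator:
A^3 = 8.25^3 = 561.515625
Resistance:
R = 47.67136 / 561.515625
= 0.0849 Ns^2/m^8


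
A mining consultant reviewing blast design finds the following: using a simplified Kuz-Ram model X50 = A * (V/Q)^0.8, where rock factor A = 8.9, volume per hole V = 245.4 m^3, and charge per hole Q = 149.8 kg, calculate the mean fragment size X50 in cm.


Compute V/Q:
V/Q = 245.4 / 149.8 = 1.638184246
Raise to the power 0.8:
(V/Q)^0.8 = 1.638184246^0.8 = 1.484192375
Multiply by A:
X50 = 8.9 * 1.484192375
= 13.2093 cm

13.2093 cm


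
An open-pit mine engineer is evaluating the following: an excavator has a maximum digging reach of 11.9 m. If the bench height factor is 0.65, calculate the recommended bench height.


7.735 m

Bench height = reach * factor
= 11.9 * 0.65
= 7.735 m


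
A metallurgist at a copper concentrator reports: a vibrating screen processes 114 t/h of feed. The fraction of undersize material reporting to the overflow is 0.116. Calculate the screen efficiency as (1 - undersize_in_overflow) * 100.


88.4%

Screen efficiency = (1 - fraction of undersize in overflow) * 100
= (1 - 0.116) * 100
= 0.884 * 100
= 88.4%


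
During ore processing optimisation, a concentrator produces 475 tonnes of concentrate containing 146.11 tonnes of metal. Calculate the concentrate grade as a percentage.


30.76%

Grade = (metal in concentrate / concentrate mass) * 100
= (146.11 / 475) * 100
= 0.3076 * 100
= 30.76%


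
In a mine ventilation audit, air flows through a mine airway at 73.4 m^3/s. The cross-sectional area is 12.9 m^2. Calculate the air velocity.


Velocity = flow rate / cross-sectional area
= 73.4 / 12.9
= 5.6899 m/s

5.6899 m/s


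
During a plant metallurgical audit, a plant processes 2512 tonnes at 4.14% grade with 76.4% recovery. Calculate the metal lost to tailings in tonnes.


Total metal in feed:
= 2512 * 4.14 / 100 = 103.9968 tonnes
Metal recovered:
= 103.9968 * 76.4 / 100 = 79.4535552 tonnes
Metal lost to tailings:
= 103.9968 - 79.4535552
= 24.5432 tonnes

24.5432 tonnes


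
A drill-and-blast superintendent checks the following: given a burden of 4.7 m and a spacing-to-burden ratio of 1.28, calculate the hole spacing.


Spacing = burden * ratio
= 4.7 * 1.28
= 6.016 m

6.016 m


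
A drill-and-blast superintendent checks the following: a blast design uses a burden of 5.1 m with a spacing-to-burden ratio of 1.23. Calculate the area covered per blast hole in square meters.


First, find the spacing:
Spacing = burden * ratio = 5.1 * 1.23
= 6.273 m
Then, calculate the area:
Area = burden * spacing = 5.1 * 6.273
= 31.9923 m^2

31.9923 m^2


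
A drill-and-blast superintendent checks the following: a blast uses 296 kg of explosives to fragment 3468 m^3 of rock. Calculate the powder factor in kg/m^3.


Powder factor = explosive mass / rock volume
= 296 / 3468
= 0.0854 kg/m^3

0.0854 kg/m^3


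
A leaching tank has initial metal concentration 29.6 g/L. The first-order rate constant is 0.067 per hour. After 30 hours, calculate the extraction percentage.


86.6011%

Compute the exponent:
-k * t = -0.067 * 30 = -2.01
Remaining concentration:
C = 29.6 * exp(-2.01)
= 29.6 * 0.1339886747
= 3.96606477 g/L
Extracted = 29.6 - 3.96606477 = 25.63393523 g/L
Extraction % = 25.63393523 / 29.6 * 100
= 86.6011%


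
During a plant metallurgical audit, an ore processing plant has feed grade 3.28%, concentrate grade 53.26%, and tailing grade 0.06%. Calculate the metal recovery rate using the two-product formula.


98.2815%

Using the two-product formula:
R = 100 * c * (f - t) / (f * (c - t))
Numerator = 100 * 53.26 * (3.28 - 0.06)
= 100 * 53.26 * 3.22
= 17149.72
Denominator = 3.28 * (53.26 - 0.06)
= 3.28 * 53.2
= 174.496
R = 17149.72 / 174.496
= 98.2815%


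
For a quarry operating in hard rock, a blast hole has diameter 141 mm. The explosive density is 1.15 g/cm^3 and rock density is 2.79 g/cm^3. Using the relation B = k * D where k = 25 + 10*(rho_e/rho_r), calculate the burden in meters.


4.1062 m

First, compute k:
rho_e / rho_r = 1.15 / 2.79 = 0.4121863799
k = 25 + 10 * 0.4121863799 = 29.1218638
Then, compute burden:
B = k * D / 1000 = 29.1218638 * 141 / 1000
= 4106.182796 / 1000
= 4.1062 m


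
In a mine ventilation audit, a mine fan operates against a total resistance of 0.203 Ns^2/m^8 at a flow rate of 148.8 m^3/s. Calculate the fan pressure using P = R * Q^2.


Compute Q^2:
Q^2 = 148.8^2 = 22141.44
Compute pressure:
P = R * Q^2 = 0.203 * 22141.44
= 4494.7123 Pa

4494.7123 Pa


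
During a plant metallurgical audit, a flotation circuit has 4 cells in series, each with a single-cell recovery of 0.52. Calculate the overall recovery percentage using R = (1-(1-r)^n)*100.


94.6916%

Complement of single-cell recovery:
1 - r = 1 - 0.52 = 0.48
Raise to power n:
(1 - r)^4 = 0.48^4 = 0.05308416
Overall recovery:
R = (1 - 0.05308416) * 100
= 94.6916%


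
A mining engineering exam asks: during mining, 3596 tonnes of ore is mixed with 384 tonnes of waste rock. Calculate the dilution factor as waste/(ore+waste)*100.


9.6482%

Total material = ore + waste
= 3596 + 384 = 3980 tonnes
Dilution = waste / total * 100
= 384 / 3980 * 100
= 0.09648241206 * 100
= 9.6482%


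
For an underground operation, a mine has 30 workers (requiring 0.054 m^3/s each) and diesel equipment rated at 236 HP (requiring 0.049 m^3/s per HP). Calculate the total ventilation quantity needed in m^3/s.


Airflow for workers:
Q_people = 30 * 0.054 = 1.62 m^3/s
Airflow for diesel equipment:
Q_diesel = 236 * 0.049 = 11.564 m^3/s
Total ventilation:
Q_total = 1.62 + 11.564
= 13.184 m^3/s

13.184 m^3/s


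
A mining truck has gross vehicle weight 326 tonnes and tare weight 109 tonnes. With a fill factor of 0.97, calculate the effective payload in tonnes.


210.49 tonnes

Maximum payload = gross - tare
= 326 - 109 = 217 tonnes
Effective payload = max payload * fill factor
= 217 * 0.97
= 210.49 tonnes


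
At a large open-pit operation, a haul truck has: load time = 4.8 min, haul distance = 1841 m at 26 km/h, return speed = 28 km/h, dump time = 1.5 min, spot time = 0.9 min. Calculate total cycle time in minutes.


Convert haul speed to m/min: 26 * 1000/60 = 433.3333333 m/min
Haul time = 1841 / 433.3333333 = 4.248461538 min
Convert return speed to m/min: 28 * 1000/60 = 466.6666667 m/min
Return time = 1841 / 466.6666667 = 3.945 min
Total cycle time:
= 4.8 + 4.248461538 + 1.5 + 3.945 + 0.9
= 15.3935 min

15.3935 min


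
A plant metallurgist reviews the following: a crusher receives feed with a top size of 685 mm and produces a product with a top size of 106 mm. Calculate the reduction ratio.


Reduction ratio = feed size / product size
= 685 / 106
= 6.4623

6.4623


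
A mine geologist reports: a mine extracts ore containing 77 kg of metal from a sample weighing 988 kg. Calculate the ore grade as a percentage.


7.7935%

Ore grade = (metal mass / ore mass) * 100
= (77 / 988) * 100
= 0.07793522267 * 100
= 7.7935%


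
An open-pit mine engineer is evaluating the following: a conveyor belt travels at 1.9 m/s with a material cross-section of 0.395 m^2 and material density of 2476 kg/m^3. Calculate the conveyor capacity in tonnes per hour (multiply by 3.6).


6689.6568 t/h

Volumetric flow = speed * area
= 1.9 * 0.395 = 0.7505 m^3/s
Mass flow = volumetric * density
= 0.7505 * 2476 = 1858.238 kg/s
Convert to t/h: multiply by 3.6
Capacity = 1858.238 * 3.6
= 6689.6568 t/h


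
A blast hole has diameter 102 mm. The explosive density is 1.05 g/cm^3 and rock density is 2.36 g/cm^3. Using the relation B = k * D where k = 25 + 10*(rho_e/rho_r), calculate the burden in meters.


First, compute k:
rho_e / rho_r = 1.05 / 2.36 = 0.4449152542
k = 25 + 10 * 0.4449152542 = 29.44915254
Then, compute burden:
B = k * D / 1000 = 29.44915254 * 102 / 1000
= 3003.813559 / 1000
= 3.0038 m

3.0038 m


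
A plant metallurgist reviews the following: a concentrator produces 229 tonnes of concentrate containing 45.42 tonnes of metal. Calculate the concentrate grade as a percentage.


19.8341%

Grade = (metal in concentrate / concentrate mass) * 100
= (45.42 / 229) * 100
= 0.1983406114 * 100
= 19.8341%


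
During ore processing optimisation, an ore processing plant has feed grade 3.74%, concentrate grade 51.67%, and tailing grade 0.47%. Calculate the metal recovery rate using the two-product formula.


Using the two-product formula:
R = 100 * c * (f - t) / (f * (c - t))
Numerator = 100 * 51.67 * (3.74 - 0.47)
= 100 * 51.67 * 3.27
= 16896.09
Denominator = 3.74 * (51.67 - 0.47)
= 3.74 * 51.2
= 191.488
R = 16896.09 / 191.488
= 88.2358%

88.2358%


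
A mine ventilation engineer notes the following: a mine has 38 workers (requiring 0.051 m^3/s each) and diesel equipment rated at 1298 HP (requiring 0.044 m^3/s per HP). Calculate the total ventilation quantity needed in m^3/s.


Airflow for workers:
Q_people = 38 * 0.051 = 1.938 m^3/s
Airflow for diesel equipment:
Q_diesel = 1298 * 0.044 = 57.112 m^3/s
Total ventilation:
Q_total = 1.938 + 57.112
= 59.05 m^3/s

59.05 m^3/s


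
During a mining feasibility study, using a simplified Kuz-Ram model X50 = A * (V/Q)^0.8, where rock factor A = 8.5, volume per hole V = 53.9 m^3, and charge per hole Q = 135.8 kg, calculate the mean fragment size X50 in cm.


4.0585 cm

Compute V/Q:
V/Q = 53.9 / 135.8 = 0.3969072165
Raise to the power 0.8:
(V/Q)^0.8 = 0.3969072165^0.8 = 0.4774756144
Multiply by A:
X50 = 8.5 * 0.4774756144
= 4.0585 cm


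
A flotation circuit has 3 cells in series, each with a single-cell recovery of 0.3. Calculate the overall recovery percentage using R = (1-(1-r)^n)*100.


65.7%

Complement of single-cell recovery:
1 - r = 1 - 0.3 = 0.7
Raise to power n:
(1 - r)^3 = 0.7^3 = 0.343
Overall recovery:
R = (1 - 0.343) * 100
= 65.7%


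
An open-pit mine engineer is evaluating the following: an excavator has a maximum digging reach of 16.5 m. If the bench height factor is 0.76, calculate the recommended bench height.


12.54 m

Bench height = reach * factor
= 16.5 * 0.76
= 12.54 m


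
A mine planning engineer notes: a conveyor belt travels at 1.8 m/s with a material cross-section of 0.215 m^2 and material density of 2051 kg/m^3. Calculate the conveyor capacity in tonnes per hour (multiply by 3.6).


2857.4532 t/h

Volumetric flow = speed * area
= 1.8 * 0.215 = 0.387 m^3/s
Mass flow = volumetric * density
= 0.387 * 2051 = 793.737 kg/s
Convert to t/h: multiply by 3.6
Capacity = 793.737 * 3.6
= 2857.4532 t/h


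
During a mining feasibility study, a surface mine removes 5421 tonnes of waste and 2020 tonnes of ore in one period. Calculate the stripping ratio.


Stripping ratio = waste tonnage / ore tonnage
= 5421 / 2020
= 2.6837

2.6837


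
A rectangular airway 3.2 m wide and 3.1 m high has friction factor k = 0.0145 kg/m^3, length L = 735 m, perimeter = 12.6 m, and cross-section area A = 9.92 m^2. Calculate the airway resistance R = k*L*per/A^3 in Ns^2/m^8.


0.1376 Ns^2/m^8

Compute the numerator:
k * L * per = 0.0145 * 735 * 12.6
= 134.2845
Compute the denominator:
A^3 = 9.92^3 = 976.191488
Resistance:
R = 134.2845 / 976.191488
= 0.1376 Ns^2/m^8


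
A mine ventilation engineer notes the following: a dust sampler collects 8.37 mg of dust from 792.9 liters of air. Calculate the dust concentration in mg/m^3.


10.5562 mg/m^3

Convert liters to m^3: 1 m^3 = 1000 L
Concentration = mass / volume * 1000
= 8.37 / 792.9 * 1000
= 0.01055618615 * 1000
= 10.5562 mg/m^3


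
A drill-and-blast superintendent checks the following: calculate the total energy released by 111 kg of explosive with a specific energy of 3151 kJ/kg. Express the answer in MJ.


Energy = mass * specific_energy / 1000
= 111 * 3151 / 1000
= 349761 / 1000
= 349.761 MJ

349.761 MJ


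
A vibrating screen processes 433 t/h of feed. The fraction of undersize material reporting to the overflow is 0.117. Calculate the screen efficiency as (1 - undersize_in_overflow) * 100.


Screen efficiency = (1 - fraction of undersize in overflow) * 100
= (1 - 0.117) * 100
= 0.883 * 100
= 88.3%

88.3%


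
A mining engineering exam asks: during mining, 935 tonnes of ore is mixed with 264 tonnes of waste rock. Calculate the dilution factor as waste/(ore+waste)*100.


Total material = ore + waste
= 935 + 264 = 1199 tonnes
Dilution = waste / total * 100
= 264 / 1199 * 100
= 0.2201834862 * 100
= 22.0183%

22.0183%


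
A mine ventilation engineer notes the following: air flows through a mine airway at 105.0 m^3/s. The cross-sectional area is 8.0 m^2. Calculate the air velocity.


Velocity = flow rate / cross-sectional area
= 105.0 / 8.0
= 13.125 m/s

13.125 m/s


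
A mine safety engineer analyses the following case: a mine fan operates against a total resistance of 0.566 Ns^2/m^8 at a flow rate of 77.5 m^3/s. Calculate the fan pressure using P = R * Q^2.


3399.5375 Pa

Compute Q^2:
Q^2 = 77.5^2 = 6006.25
Compute pressure:
P = R * Q^2 = 0.566 * 6006.25
= 3399.5375 Pa


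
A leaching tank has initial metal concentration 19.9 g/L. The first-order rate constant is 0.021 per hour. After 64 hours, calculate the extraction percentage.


73.92%

Compute the exponent:
-k * t = -0.021 * 64 = -1.344
Remaining concentration:
C = 19.9 * exp(-1.344)
= 19.9 * 0.2608003779
= 5.18992752 g/L
Extracted = 19.9 - 5.18992752 = 14.71007248 g/L
Extraction % = 14.71007248 / 19.9 * 100
= 73.92%


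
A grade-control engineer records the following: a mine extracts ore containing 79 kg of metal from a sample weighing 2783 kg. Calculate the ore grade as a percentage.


2.8387%

Ore grade = (metal mass / ore mass) * 100
= (79 / 2783) * 100
= 0.02838663313 * 100
= 2.8387%


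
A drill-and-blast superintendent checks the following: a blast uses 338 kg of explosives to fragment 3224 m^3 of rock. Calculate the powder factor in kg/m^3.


Powder factor = explosive mass / rock volume
= 338 / 3224
= 0.1048 kg/m^3

0.1048 kg/m^3


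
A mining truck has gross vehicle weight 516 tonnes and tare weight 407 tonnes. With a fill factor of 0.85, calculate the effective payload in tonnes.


92.65 tonnes

Maximum payload = gross - tare
= 516 - 407 = 109 tonnes
Effective payload = max payload * fill factor
= 109 * 0.85
= 92.65 tonnes


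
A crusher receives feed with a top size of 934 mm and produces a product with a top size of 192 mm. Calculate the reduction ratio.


Reduction ratio = feed size / product size
= 934 / 192
= 4.8646

4.8646


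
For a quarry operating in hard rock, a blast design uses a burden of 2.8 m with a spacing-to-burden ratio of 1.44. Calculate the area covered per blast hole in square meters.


11.2896 m^2

First, find the spacing:
Spacing = burden * ratio = 2.8 * 1.44
= 4.032 m
Then, calculate the area:
Area = burden * spacing = 2.8 * 4.032
= 11.2896 m^2


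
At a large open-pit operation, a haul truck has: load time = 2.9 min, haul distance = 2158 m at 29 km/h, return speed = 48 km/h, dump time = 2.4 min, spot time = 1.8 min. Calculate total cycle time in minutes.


Convert haul speed to m/min: 29 * 1000/60 = 483.3333333 m/min
Haul time = 2158 / 483.3333333 = 4.464827586 min
Convert return speed to m/min: 48 * 1000/60 = 800 m/min
Return time = 2158 / 800 = 2.6975 min
Total cycle time:
= 2.9 + 4.464827586 + 2.4 + 2.6975 + 1.8
= 14.2623 min

14.2623 min


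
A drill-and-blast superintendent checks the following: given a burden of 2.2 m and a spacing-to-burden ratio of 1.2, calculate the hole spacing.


Spacing = burden * ratio
= 2.2 * 1.2
= 2.64 m

2.64 m


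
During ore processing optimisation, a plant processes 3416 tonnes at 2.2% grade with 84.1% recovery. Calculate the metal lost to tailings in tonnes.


Total metal in feed:
= 3416 * 2.2 / 100 = 75.152 tonnes
Metal recovered:
= 75.152 * 84.1 / 100 = 63.202832 tonnes
Metal lost to tailings:
= 75.152 - 63.202832
= 11.9492 tonnes

11.9492 tonnes


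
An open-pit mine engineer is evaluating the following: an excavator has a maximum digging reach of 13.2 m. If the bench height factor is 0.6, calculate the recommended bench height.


7.92 m

Bench height = reach * factor
= 13.2 * 0.6
= 7.92 m


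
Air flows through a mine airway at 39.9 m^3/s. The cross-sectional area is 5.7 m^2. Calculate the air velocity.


Velocity = flow rate / cross-sectional area
= 39.9 / 5.7
= 7.0 m/s

7.0 m/s


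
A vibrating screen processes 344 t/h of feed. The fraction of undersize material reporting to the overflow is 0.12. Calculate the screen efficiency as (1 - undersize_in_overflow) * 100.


88.0%

Screen efficiency = (1 - fraction of undersize in overflow) * 100
= (1 - 0.12) * 100
= 0.88 * 100
= 88.0%


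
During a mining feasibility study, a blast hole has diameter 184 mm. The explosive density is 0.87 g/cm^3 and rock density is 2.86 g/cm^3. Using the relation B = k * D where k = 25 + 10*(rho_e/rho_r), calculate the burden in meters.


First, compute k:
rho_e / rho_r = 0.87 / 2.86 = 0.3041958042
k = 25 + 10 * 0.3041958042 = 28.04195804
Then, compute burden:
B = k * D / 1000 = 28.04195804 * 184 / 1000
= 5159.72028 / 1000
= 5.1597 m

5.1597 m


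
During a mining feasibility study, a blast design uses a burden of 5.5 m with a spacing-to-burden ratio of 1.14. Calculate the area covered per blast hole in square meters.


First, find the spacing:
Spacing = burden * ratio = 5.5 * 1.14
= 6.27 m
Then, calculate the area:
Area = burden * spacing = 5.5 * 6.27
= 34.485 m^2

34.485 m^2


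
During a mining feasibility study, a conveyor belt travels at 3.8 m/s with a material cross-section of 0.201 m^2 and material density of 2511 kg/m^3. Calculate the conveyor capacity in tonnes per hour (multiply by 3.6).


6904.4465 t/h

Volumetric flow = speed * area
= 3.8 * 0.201 = 0.7638 m^3/s
Mass flow = volumetric * density
= 0.7638 * 2511 = 1917.9018 kg/s
Convert to t/h: multiply by 3.6
Capacity = 1917.9018 * 3.6
= 6904.4465 t/h


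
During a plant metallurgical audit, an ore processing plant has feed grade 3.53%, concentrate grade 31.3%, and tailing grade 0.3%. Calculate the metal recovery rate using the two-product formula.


92.3869%

Using the two-product formula:
R = 100 * c * (f - t) / (f * (c - t))
Numerator = 100 * 31.3 * (3.53 - 0.3)
= 100 * 31.3 * 3.23
= 10109.9
Denominator = 3.53 * (31.3 - 0.3)
= 3.53 * 31.0
= 109.43
R = 10109.9 / 109.43
= 92.3869%


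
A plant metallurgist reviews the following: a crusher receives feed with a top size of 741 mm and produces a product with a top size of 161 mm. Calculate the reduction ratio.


Reduction ratio = feed size / product size
= 741 / 161
= 4.6025

4.6025


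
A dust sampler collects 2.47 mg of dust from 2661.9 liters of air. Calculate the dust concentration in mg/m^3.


0.9279 mg/m^3

Convert liters to m^3: 1 m^3 = 1000 L
Concentration = mass / volume * 1000
= 2.47 / 2661.9 * 1000
= 0.0009279086367 * 1000
= 0.9279 mg/m^3


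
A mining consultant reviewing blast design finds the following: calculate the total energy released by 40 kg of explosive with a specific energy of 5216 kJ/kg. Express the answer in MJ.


Energy = mass * specific_energy / 1000
= 40 * 5216 / 1000
= 208640 / 1000
= 208.64 MJ

208.64 MJ


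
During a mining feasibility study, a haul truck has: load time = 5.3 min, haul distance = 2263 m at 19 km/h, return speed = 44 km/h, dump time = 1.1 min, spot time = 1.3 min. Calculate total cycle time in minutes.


17.9322 min

Convert haul speed to m/min: 19 * 1000/60 = 316.6666667 m/min
Haul time = 2263 / 316.6666667 = 7.146315789 min
Convert return speed to m/min: 44 * 1000/60 = 733.3333333 m/min
Return time = 2263 / 733.3333333 = 3.085909091 min
Total cycle time:
= 5.3 + 7.146315789 + 1.1 + 3.085909091 + 1.3
= 17.9322 min


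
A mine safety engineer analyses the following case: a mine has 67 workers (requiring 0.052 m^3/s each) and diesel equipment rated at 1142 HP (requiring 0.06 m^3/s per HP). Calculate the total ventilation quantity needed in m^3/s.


72.004 m^3/s

Airflow for workers:
Q_people = 67 * 0.052 = 3.484 m^3/s
Airflow for diesel equipment:
Q_diesel = 1142 * 0.06 = 68.52 m^3/s
Total ventilation:
Q_total = 3.484 + 68.52
= 72.004 m^3/s


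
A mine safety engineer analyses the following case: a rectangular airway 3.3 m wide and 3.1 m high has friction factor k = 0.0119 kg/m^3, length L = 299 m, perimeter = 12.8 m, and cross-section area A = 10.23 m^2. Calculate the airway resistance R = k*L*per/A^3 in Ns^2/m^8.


0.0425 Ns^2/m^8

Compute the numerator:
k * L * per = 0.0119 * 299 * 12.8
= 45.54368
Compute the denominator:
A^3 = 10.23^3 = 1070.599167
Resistance:
R = 45.54368 / 1070.599167
= 0.0425 Ns^2/m^8


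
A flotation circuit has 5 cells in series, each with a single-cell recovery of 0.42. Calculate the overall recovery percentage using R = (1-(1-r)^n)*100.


Complement of single-cell recovery:
1 - r = 1 - 0.42 = 0.58
Raise to power n:
(1 - r)^5 = 0.58^5 = 0.0656356768
Overall recovery:
R = (1 - 0.0656356768) * 100
= 93.4364%

93.4364%


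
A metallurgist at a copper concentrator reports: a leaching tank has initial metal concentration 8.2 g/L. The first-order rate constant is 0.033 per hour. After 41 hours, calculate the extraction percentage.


Compute the exponent:
-k * t = -0.033 * 41 = -1.353
Remaining concentration:
C = 8.2 * exp(-1.353)
= 8.2 * 0.2584637053
= 2.119402383 g/L
Extracted = 8.2 - 2.119402383 = 6.080597617 g/L
Extraction % = 6.080597617 / 8.2 * 100
= 74.1536%

74.1536%


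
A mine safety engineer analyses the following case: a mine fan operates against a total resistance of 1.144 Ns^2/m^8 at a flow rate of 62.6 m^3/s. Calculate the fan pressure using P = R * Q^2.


4483.0614 Pa

Compute Q^2:
Q^2 = 62.6^2 = 3918.76
Compute pressure:
P = R * Q^2 = 1.144 * 3918.76
= 4483.0614 Pa


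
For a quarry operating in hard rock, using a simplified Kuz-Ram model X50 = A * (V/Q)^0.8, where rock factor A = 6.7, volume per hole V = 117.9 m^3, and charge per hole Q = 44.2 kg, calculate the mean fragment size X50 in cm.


14.6875 cm

Compute V/Q:
V/Q = 117.9 / 44.2 = 2.667420814
Raise to the power 0.8:
(V/Q)^0.8 = 2.667420814^0.8 = 2.192164945
Multiply by A:
X50 = 6.7 * 2.192164945
= 14.6875 cm


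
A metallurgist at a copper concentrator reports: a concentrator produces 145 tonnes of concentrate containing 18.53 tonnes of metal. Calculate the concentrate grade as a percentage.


12.7793%

Grade = (metal in concentrate / concentrate mass) * 100
= (18.53 / 145) * 100
= 0.1277931034 * 100
= 12.7793%


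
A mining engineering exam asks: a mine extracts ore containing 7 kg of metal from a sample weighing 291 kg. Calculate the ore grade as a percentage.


Ore grade = (metal mass / ore mass) * 100
= (7 / 291) * 100
= 0.02405498282 * 100
= 2.4055%

2.4055%


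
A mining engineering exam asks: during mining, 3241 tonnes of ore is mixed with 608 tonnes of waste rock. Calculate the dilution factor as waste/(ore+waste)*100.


Total material = ore + waste
= 3241 + 608 = 3849 tonnes
Dilution = waste / total * 100
= 608 / 3849 * 100
= 0.1579631073 * 100
= 15.7963%

15.7963%


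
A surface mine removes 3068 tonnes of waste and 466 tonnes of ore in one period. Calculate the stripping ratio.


Stripping ratio = waste tonnage / ore tonnage
= 3068 / 466
= 6.5837

6.5837


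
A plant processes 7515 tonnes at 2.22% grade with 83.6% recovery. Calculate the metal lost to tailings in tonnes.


Total metal in feed:
= 7515 * 2.22 / 100 = 166.833 tonnes
Metal recovered:
= 166.833 * 83.6 / 100 = 139.472388 tonnes
Metal lost to tailings:
= 166.833 - 139.472388
= 27.3606 tonnes

27.3606 tonnes


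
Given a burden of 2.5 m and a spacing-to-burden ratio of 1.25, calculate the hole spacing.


Spacing = burden * ratio
= 2.5 * 1.25
= 3.125 m

3.125 m


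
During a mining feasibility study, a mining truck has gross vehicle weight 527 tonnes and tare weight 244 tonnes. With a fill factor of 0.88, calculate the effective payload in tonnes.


249.04 tonnes

Maximum payload = gross - tare
= 527 - 244 = 283 tonnes
Effective payload = max payload * fill factor
= 283 * 0.88
= 249.04 tonnes


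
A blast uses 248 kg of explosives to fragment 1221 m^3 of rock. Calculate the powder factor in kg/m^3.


0.2031 kg/m^3

Powder factor = explosive mass / rock volume
= 248 / 1221
= 0.2031 kg/m^3


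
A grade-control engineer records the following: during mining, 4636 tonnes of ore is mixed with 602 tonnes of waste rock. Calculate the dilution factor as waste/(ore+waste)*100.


11.4929%

Total material = ore + waste
= 4636 + 602 = 5238 tonnes
Dilution = waste / total * 100
= 602 / 5238 * 100
= 0.1149293624 * 100
= 11.4929%


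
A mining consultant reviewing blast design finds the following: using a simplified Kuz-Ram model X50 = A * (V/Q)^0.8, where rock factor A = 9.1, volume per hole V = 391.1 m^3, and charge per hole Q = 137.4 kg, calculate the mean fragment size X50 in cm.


21.0127 cm

Compute V/Q:
V/Q = 391.1 / 137.4 = 2.84643377
Raise to the power 0.8:
(V/Q)^0.8 = 2.84643377^0.8 = 2.309090032
Multiply by A:
X50 = 9.1 * 2.309090032
= 21.0127 cm


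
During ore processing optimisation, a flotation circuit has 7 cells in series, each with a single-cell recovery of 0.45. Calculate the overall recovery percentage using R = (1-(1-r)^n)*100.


Complement of single-cell recovery:
1 - r = 1 - 0.45 = 0.55
Raise to power n:
(1 - r)^7 = 0.55^7 = 0.01522435234
Overall recovery:
R = (1 - 0.01522435234) * 100
= 98.4776%

98.4776%


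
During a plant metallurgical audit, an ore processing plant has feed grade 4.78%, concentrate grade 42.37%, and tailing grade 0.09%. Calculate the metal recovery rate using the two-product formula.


98.326%

Using the two-product formula:
R = 100 * c * (f - t) / (f * (c - t))
Numerator = 100 * 42.37 * (4.78 - 0.09)
= 100 * 42.37 * 4.69
= 19871.53
Denominator = 4.78 * (42.37 - 0.09)
= 4.78 * 42.28
= 202.0984
R = 19871.53 / 202.0984
= 98.326%


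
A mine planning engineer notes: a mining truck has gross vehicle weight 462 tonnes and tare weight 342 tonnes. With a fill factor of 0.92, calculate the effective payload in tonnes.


110.4 tonnes

Maximum payload = gross - tare
= 462 - 342 = 120 tonnes
Effective payload = max payload * fill factor
= 120 * 0.92
= 110.4 tonnes


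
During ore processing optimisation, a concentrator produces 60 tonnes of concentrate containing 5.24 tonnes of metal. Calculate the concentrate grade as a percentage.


Grade = (metal in concentrate / concentrate mass) * 100
= (5.24 / 60) * 100
= 0.08733333333 * 100
= 8.7333%

8.7333%


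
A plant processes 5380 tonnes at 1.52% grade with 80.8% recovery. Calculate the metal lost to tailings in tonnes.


Total metal in feed:
= 5380 * 1.52 / 100 = 81.776 tonnes
Metal recovered:
= 81.776 * 80.8 / 100 = 66.075008 tonnes
Metal lost to tailings:
= 81.776 - 66.075008
= 15.701 tonnes

15.701 tonnes


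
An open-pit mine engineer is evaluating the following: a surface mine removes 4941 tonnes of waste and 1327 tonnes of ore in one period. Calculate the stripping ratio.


Stripping ratio = waste tonnage / ore tonnage
= 4941 / 1327
= 3.7234

3.7234


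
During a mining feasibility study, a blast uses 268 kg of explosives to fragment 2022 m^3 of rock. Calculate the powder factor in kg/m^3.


0.1325 kg/m^3

Powder factor = explosive mass / rock volume
= 268 / 2022
= 0.1325 kg/m^3


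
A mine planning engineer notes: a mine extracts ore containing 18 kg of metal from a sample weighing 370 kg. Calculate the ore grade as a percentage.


Ore grade = (metal mass / ore mass) * 100
= (18 / 370) * 100
= 0.04864864865 * 100
= 4.8649%

4.8649%


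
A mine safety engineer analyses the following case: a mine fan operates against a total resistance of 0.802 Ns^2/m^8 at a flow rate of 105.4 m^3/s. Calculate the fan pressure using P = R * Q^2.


Compute Q^2:
Q^2 = 105.4^2 = 11109.16
Compute pressure:
P = R * Q^2 = 0.802 * 11109.16
= 8909.5463 Pa

8909.5463 Pa


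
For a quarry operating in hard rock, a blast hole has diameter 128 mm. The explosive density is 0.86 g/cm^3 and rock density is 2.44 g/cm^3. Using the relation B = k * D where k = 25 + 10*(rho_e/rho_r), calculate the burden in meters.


First, compute k:
rho_e / rho_r = 0.86 / 2.44 = 0.3524590164
k = 25 + 10 * 0.3524590164 = 28.52459016
Then, compute burden:
B = k * D / 1000 = 28.52459016 * 128 / 1000
= 3651.147541 / 1000
= 3.6511 m

3.6511 m


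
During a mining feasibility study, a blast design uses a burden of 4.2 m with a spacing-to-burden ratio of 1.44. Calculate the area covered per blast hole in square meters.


25.4016 m^2

First, find the spacing:
Spacing = burden * ratio = 4.2 * 1.44
= 6.048 m
Then, calculate the area:
Area = burden * spacing = 4.2 * 6.048
= 25.4016 m^2


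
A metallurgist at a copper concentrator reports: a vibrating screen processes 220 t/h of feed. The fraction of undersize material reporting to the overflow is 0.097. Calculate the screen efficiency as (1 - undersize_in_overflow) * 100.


90.3%

Screen efficiency = (1 - fraction of undersize in overflow) * 100
= (1 - 0.097) * 100
= 0.903 * 100
= 90.3%


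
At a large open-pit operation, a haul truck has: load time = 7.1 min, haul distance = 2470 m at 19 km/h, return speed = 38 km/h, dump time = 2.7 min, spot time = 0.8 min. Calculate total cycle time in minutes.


22.3 min

Convert haul speed to m/min: 19 * 1000/60 = 316.6666667 m/min
Haul time = 2470 / 316.6666667 = 7.8 min
Convert return speed to m/min: 38 * 1000/60 = 633.3333333 m/min
Return time = 2470 / 633.3333333 = 3.9 min
Total cycle time:
= 7.1 + 7.8 + 2.7 + 3.9 + 0.8
= 22.3 min


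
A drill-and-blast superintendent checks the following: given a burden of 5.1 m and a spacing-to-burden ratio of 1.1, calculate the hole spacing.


5.61 m

Spacing = burden * ratio
= 5.1 * 1.1
= 5.61 m


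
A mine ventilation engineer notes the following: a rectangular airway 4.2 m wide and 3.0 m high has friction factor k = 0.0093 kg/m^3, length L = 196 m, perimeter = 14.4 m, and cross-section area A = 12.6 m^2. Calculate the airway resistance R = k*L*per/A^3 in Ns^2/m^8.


Compute the numerator:
k * L * per = 0.0093 * 196 * 14.4
= 26.24832
Compute the denominator:
A^3 = 12.6^3 = 2000.376
Resistance:
R = 26.24832 / 2000.376
= 0.0131 Ns^2/m^8

0.0131 Ns^2/m^8


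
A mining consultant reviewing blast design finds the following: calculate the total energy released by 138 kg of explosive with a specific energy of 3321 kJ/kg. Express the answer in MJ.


Energy = mass * specific_energy / 1000
= 138 * 3321 / 1000
= 458298 / 1000
= 458.298 MJ

458.298 MJ


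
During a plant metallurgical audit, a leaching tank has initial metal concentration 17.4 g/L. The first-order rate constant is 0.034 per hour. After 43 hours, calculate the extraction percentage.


Compute the exponent:
-k * t = -0.034 * 43 = -1.462
Remaining concentration:
C = 17.4 * exp(-1.462)
= 17.4 * 0.2317722663
= 4.032837434 g/L
Extracted = 17.4 - 4.032837434 = 13.36716257 g/L
Extraction % = 13.36716257 / 17.4 * 100
= 76.8228%

76.8228%


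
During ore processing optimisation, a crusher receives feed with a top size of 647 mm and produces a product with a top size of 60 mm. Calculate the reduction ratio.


Reduction ratio = feed size / product size
= 647 / 60
= 10.7833

10.7833


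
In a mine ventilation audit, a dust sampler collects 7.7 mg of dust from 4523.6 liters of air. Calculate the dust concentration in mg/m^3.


Convert liters to m^3: 1 m^3 = 1000 L
Concentration = mass / volume * 1000
= 7.7 / 4523.6 * 1000
= 0.001702184101 * 1000
= 1.7022 mg/m^3

1.7022 mg/m^3


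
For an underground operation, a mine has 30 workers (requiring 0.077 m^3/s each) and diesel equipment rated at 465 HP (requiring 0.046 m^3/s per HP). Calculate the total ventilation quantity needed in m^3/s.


23.7 m^3/s

Airflow for workers:
Q_people = 30 * 0.077 = 2.31 m^3/s
Airflow for diesel equipment:
Q_diesel = 465 * 0.046 = 21.39 m^3/s
Total ventilation:
Q_total = 2.31 + 21.39
= 23.7 m^3/s
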